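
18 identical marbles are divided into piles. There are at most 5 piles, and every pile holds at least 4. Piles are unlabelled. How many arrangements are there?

16

Enumerating:
18
14, 4
13, 5
12, 6
11, 7
10, 8
10, 4, 4
9, 9
9, 5, 4
8, 6, 4
8, 5, 5
7, 7, 4
7, 6, 5
6, 6, 6
6, 4, 4, 4
5, 5, 4, 4
That's 16 in total.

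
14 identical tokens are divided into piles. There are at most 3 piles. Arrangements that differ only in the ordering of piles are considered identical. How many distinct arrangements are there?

They are:
14
1, 13
2, 12
1, 1, 12
3, 11
1, 2, 11
4, 10
1, 3, 10
2, 2, 10
5, 9
1, 4, 9
2, 3, 9
6, 8
1, 5, 8
2, 4, 8
3, 3, 8
7, 7
1, 6, 7
2, 5, 7
3, 4, 7
2, 6, 6
3, 5, 6
4, 4, 6
4, 5, 5

24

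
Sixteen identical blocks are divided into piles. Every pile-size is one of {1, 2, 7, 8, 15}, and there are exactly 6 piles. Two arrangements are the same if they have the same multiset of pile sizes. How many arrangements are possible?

Enumerating:
8+2+2+2+1+1
7+2+2+2+2+1
That's 2 in total.

2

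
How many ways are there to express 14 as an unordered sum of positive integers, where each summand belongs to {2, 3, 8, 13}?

5

The partitions of 14 that satisfy the conditions:
3+3+8
2+2+2+8
2+3+3+3+3
2+2+2+2+3+3
2+2+2+2+2+2+2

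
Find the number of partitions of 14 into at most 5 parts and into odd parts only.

10

Enumerating:
13, 1
11, 3
11, 1, 1, 1
9, 5
9, 3, 1, 1
7, 7
7, 5, 1, 1
7, 3, 3, 1
5, 5, 3, 1
5, 3, 3, 3
Counting gives 10.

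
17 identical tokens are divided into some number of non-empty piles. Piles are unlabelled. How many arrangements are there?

Direct enumeration gives 297 partitions.

297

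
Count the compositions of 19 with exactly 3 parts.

153

Place 2 bars in the 18 internal gaps of a row of 19 dots: C(18,2) = 153.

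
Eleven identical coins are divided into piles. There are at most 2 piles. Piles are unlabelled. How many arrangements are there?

Listing the qualifying partitions of 11:
11
10 + 1
9 + 2
8 + 3
7 + 4
6 + 5
Counting gives 6.

6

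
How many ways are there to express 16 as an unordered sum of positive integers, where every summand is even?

22

Listing the qualifying partitions of 16:
16
2+14
4+12
2+2+12
6+10
2+4+10
2+2+2+10
8+8
2+6+8
4+4+8
2+2+4+8
2+2+2+2+8
4+6+6
2+2+6+6
2+4+4+6
2+2+2+4+6
2+2+2+2+2+6
4+4+4+4
2+2+4+4+4
2+2+2+2+4+4
2+2+2+2+2+2+4
2+2+2+2+2+2+2+2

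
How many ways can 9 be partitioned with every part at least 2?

8

The partitions of 9 that satisfy the conditions:
9
7+2
6+3
5+4
5+2+2
4+3+2
3+3+3
3+2+2+2
That's 8 in total.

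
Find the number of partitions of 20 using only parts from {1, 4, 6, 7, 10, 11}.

36

A partial list (first 12 by largest part):
11+7+1+1
11+6+1+1+1
11+4+4+1
11+4+1+1+1+1+1
11+1+1+1+1+1+1+1+1+1
10+10
10+7+1+1+1
10+6+4
10+6+1+1+1+1
10+4+4+1+1
10+4+1+1+1+1+1+1
10+1+1+1+1+1+1+1+1+1+1
…and 24 more, for 36 total.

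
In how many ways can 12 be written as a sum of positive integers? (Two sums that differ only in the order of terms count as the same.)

There are 77 such partitions.

77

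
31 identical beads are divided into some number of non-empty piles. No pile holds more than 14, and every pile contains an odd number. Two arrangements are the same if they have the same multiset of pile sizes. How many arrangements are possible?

247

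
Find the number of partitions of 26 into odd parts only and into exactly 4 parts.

27

A partial list (first 12 by largest part):
1 + 1 + 1 + 23
1 + 1 + 3 + 21
1 + 1 + 5 + 19
1 + 3 + 3 + 19
1 + 1 + 7 + 17
1 + 3 + 5 + 17
3 + 3 + 3 + 17
1 + 1 + 9 + 15
1 + 3 + 7 + 15
1 + 5 + 5 + 15
3 + 3 + 5 + 15
1 + 1 + 11 + 13
…and 15 more, for 27 total.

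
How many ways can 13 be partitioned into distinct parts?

Enumerating:
13
12,1
11,2
10,3
10,2,1
9,4
9,3,1
8,5
8,4,1
8,3,2
7,6
7,5,1
7,4,2
7,3,2,1
6,5,2
6,4,3
6,4,2,1
5,4,3,1
That's 18 in total.

18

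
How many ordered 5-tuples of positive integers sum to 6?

Equivalently, choose which 4 of the 5 gaps become plus signs: C(5,4) = 5.

5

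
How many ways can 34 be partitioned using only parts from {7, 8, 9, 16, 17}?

They are:
17+17
17+9+8
16+9+9
9+9+9+7
9+9+8+8

5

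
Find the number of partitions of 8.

Listing the qualifying partitions of 8:
8
7,1
6,2
6,1,1
5,3
5,2,1
5,1,1,1
4,4
4,3,1
4,2,2
4,2,1,1
4,1,1,1,1
3,3,2
3,3,1,1
3,2,2,1
3,2,1,1,1
3,1,1,1,1,1
2,2,2,2
2,2,2,1,1
2,2,1,1,1,1
2,1,1,1,1,1,1
1,1,1,1,1,1,1,1

22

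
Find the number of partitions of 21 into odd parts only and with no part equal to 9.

61

There are too many to list fully; the first 12 (by largest part) are:
21
19+1+1
17+3+1
17+1+1+1+1
15+5+1
15+3+3
15+3+1+1+1
15+1+1+1+1+1+1
13+7+1
13+5+3
13+5+1+1+1
13+3+3+1+1
…and 49 more, for 61 total.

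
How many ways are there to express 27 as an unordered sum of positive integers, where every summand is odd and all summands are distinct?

The partitions of 27 that satisfy the conditions:
27
23,3,1
21,5,1
19,7,1
19,5,3
17,9,1
17,7,3
15,11,1
15,9,3
15,7,5
13,11,3
13,9,5
11,9,7
11,7,5,3,1
Counting gives 14.

14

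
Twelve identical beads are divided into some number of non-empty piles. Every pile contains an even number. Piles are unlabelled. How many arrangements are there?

Listing the qualifying partitions of 12:
12
10, 2
8, 4
8, 2, 2
6, 6
6, 4, 2
6, 2, 2, 2
4, 4, 4
4, 4, 2, 2
4, 2, 2, 2, 2
2, 2, 2, 2, 2, 2

11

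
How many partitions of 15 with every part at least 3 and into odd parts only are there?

The partitions of 15 that satisfy the conditions:
15
3+3+9
3+5+7
5+5+5
3+3+3+3+3

5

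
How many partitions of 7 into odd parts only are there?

Enumerating:
7
5,1,1
3,3,1
3,1,1,1,1
1,1,1,1,1,1,1

5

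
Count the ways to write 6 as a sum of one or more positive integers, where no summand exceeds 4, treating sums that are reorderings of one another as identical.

9

Enumerating:
4 + 2
4 + 1 + 1
3 + 3
3 + 2 + 1
3 + 1 + 1 + 1
2 + 2 + 2
2 + 2 + 1 + 1
2 + 1 + 1 + 1 + 1
1 + 1 + 1 + 1 + 1 + 1
That's 9 in total.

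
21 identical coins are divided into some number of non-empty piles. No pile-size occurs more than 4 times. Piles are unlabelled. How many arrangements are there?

505

Direct enumeration gives 505 partitions.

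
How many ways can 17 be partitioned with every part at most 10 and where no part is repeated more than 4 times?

Systematic enumeration (by largest part, then next-largest, …) yields 177.

177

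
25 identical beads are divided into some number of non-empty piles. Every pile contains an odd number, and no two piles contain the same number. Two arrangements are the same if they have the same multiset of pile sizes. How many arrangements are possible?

The partitions of 25 that satisfy the conditions:
25
1 + 3 + 21
1 + 5 + 19
1 + 7 + 17
3 + 5 + 17
1 + 9 + 15
3 + 7 + 15
1 + 11 + 13
3 + 9 + 13
5 + 7 + 13
5 + 9 + 11
1 + 3 + 5 + 7 + 9

12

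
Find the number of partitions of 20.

627

Counting exhaustively, 627 partitions satisfy the conditions.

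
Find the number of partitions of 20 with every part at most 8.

434

Direct enumeration gives 434 partitions.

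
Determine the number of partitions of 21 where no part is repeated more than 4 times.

505

A full systematic count gives 505.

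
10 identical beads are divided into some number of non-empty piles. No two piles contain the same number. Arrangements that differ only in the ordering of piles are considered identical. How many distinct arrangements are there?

10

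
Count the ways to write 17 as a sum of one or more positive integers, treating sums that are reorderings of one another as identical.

Enumerating by decreasing first part gives 297 partitions in all.

297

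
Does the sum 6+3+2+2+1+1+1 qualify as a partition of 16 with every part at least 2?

No

The parts sum to 16, and the condition 'every summand is at least 2' is violated.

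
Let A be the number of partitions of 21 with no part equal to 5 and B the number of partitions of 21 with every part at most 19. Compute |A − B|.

Partitions of 21 with no part equal to 5: 561.
Partitions of 21 with every part at most 19: 790.
|561 − 790| = 229.

229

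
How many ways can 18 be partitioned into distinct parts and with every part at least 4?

9

Enumerating:
18
4,14
5,13
6,12
7,11
8,10
4,5,9
4,6,8
5,6,7
Counting gives 9.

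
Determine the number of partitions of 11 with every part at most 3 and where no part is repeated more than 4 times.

8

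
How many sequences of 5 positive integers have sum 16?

1365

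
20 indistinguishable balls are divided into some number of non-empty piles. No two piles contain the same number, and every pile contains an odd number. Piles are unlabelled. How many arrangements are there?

The partitions of 20 that satisfy the conditions:
19 + 1
17 + 3
15 + 5
13 + 7
11 + 9
11 + 5 + 3 + 1
9 + 7 + 3 + 1

7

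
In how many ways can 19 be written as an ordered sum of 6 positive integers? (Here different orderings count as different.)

8568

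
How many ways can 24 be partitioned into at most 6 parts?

532

Enumerating by decreasing first part gives 532 partitions in all.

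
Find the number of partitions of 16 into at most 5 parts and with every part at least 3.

21

The partitions of 16 that satisfy the conditions:
16
3, 13
4, 12
5, 11
6, 10
3, 3, 10
7, 9
3, 4, 9
8, 8
3, 5, 8
4, 4, 8
3, 6, 7
4, 5, 7
3, 3, 3, 7
4, 6, 6
5, 5, 6
3, 3, 4, 6
3, 3, 5, 5
3, 4, 4, 5
4, 4, 4, 4
3, 3, 3, 3, 4
That's 21 in total.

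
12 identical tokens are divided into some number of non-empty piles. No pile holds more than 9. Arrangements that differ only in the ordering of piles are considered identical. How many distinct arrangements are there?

Counting exhaustively, 73 partitions satisfy the conditions.

73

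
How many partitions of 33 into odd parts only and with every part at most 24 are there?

Counting exhaustively, 434 partitions satisfy the conditions.

434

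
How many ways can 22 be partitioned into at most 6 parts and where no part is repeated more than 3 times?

361

Systematic enumeration (by largest part, then next-largest, …) yields 361.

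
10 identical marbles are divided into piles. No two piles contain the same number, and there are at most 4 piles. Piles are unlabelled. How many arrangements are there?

10

Enumerating:
10
9, 1
8, 2
7, 3
7, 2, 1
6, 4
6, 3, 1
5, 4, 1
5, 3, 2
4, 3, 2, 1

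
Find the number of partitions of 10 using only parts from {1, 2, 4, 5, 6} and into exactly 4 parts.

The partitions of 10 that satisfy the conditions:
6+2+1+1
5+2+2+1
4+4+1+1
4+2+2+2
Counting gives 4.

4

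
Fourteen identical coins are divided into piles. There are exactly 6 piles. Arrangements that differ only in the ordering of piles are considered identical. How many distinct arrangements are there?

They are:
9 + 1 + 1 + 1 + 1 + 1
8 + 2 + 1 + 1 + 1 + 1
7 + 3 + 1 + 1 + 1 + 1
7 + 2 + 2 + 1 + 1 + 1
6 + 4 + 1 + 1 + 1 + 1
6 + 3 + 2 + 1 + 1 + 1
6 + 2 + 2 + 2 + 1 + 1
5 + 5 + 1 + 1 + 1 + 1
5 + 4 + 2 + 1 + 1 + 1
5 + 3 + 3 + 1 + 1 + 1
5 + 3 + 2 + 2 + 1 + 1
5 + 2 + 2 + 2 + 2 + 1
4 + 4 + 3 + 1 + 1 + 1
4 + 4 + 2 + 2 + 1 + 1
4 + 3 + 3 + 2 + 1 + 1
4 + 3 + 2 + 2 + 2 + 1
4 + 2 + 2 + 2 + 2 + 2
3 + 3 + 3 + 3 + 1 + 1
3 + 3 + 3 + 2 + 2 + 1
3 + 3 + 2 + 2 + 2 + 2
That's 20 in total.

20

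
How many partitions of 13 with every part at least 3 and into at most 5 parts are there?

They are:
13
10, 3
9, 4
8, 5
7, 6
7, 3, 3
6, 4, 3
5, 5, 3
5, 4, 4
4, 3, 3, 3
Counting gives 10.

10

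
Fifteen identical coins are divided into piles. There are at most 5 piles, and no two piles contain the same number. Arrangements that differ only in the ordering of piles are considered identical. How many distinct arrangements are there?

27

A partial list (first 12 by largest part):
15
14+1
13+2
12+3
12+2+1
11+4
11+3+1
10+5
10+4+1
10+3+2
9+6
9+5+1
…and 15 more, for 27 total.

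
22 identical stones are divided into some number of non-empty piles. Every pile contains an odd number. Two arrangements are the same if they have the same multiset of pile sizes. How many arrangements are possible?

89

There are 89 such partitions.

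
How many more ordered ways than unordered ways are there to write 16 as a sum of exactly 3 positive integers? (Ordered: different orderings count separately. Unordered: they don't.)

84

Compositions: C(15,2) = 105.
Partitions of 16 into exactly 3 parts: 21.
Difference: 105 − 21 = 84.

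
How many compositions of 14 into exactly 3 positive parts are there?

78

A composition of 14 into 3 positive parts is chosen by placing 2 dividers among the 13 gaps between 14 units: C(13,2) = 78.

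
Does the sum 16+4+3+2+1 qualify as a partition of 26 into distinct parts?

The parts sum to 26, and the condition 'all summands are distinct' holds.

Yes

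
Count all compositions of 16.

Each of the 15 gaps between 16 units is either a break or not: 2^15 = 32768.

32768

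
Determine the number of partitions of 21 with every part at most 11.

Enumerating by decreasing first part gives 695 partitions in all.

695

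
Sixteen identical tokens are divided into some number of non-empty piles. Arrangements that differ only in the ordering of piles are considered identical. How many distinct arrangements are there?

Direct enumeration gives 231 partitions.

231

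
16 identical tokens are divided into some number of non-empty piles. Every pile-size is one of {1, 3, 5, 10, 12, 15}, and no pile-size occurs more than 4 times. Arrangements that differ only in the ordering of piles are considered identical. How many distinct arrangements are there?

Enumerating:
15 + 1
12 + 3 + 1
12 + 1 + 1 + 1 + 1
10 + 5 + 1
10 + 3 + 3
10 + 3 + 1 + 1 + 1
5 + 5 + 5 + 1
5 + 5 + 3 + 3
5 + 5 + 3 + 1 + 1 + 1
5 + 3 + 3 + 3 + 1 + 1
3 + 3 + 3 + 3 + 1 + 1 + 1 + 1
That's 11 in total.

11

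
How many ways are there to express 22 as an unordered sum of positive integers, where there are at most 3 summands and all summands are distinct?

41

A partial list (first 12 by largest part):
22
21,1
20,2
19,3
19,2,1
18,4
18,3,1
17,5
17,4,1
17,3,2
16,6
16,5,1
…and 29 more, for 41 total.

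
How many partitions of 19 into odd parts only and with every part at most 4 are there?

7

Listing the qualifying partitions of 19:
3 + 3 + 3 + 3 + 3 + 3 + 1
3 + 3 + 3 + 3 + 3 + 1 + 1 + 1 + 1
3 + 3 + 3 + 3 + 1 + 1 + 1 + 1 + 1 + 1 + 1
3 + 3 + 3 + 1 + 1 + 1 + 1 + 1 + 1 + 1 + 1 + 1 + 1
3 + 3 + 1 + 1 + 1 + 1 + 1 + 1 + 1 + 1 + 1 + 1 + 1 + 1 + 1
3 + 1 + 1 + 1 + 1 + 1 + 1 + 1 + 1 + 1 + 1 + 1 + 1 + 1 + 1 + 1 + 1
1 + 1 + 1 + 1 + 1 + 1 + 1 + 1 + 1 + 1 + 1 + 1 + 1 + 1 + 1 + 1 + 1 + 1 + 1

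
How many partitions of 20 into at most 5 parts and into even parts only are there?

30

There are too many to list fully; the first 12 (by largest part) are:
20
2, 18
4, 16
2, 2, 16
6, 14
2, 4, 14
2, 2, 2, 14
8, 12
2, 6, 12
4, 4, 12
2, 2, 4, 12
2, 2, 2, 2, 12
…and 18 more, for 30 total.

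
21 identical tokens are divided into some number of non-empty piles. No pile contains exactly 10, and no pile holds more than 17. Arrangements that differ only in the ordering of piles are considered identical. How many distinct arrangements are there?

Systematic enumeration (by largest part, then next-largest, …) yields 729.

729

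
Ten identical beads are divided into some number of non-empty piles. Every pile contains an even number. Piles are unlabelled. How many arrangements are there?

Listing the qualifying partitions of 10:
10
8 + 2
6 + 4
6 + 2 + 2
4 + 4 + 2
4 + 2 + 2 + 2
2 + 2 + 2 + 2 + 2

7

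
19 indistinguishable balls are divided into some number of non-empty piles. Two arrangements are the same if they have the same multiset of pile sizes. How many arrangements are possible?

Counting exhaustively, 490 partitions satisfy the conditions.

490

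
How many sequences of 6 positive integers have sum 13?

792

Place 5 bars in the 12 internal gaps of a row of 13 dots: C(12,5) = 792.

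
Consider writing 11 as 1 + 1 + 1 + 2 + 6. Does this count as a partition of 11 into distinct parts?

No

The parts sum to 11, and the condition 'all summands are distinct' is violated.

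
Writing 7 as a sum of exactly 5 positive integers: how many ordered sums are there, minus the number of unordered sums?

Compositions: C(6,4) = 15.
Partitions of 7 into exactly 5 parts: 2.
Difference: 15 − 2 = 13.

13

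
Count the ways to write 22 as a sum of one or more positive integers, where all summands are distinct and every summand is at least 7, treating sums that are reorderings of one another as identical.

Enumerating:
22
7 + 15
8 + 14
9 + 13
10 + 12
That's 5 in total.

5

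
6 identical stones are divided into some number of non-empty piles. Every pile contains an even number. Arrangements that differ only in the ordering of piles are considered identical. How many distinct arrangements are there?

The partitions of 6 that satisfy the conditions:
6
4, 2
2, 2, 2

3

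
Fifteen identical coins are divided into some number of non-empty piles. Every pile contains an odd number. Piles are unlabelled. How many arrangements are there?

A partial list (first 12 by largest part):
15
1,1,13
1,3,11
1,1,1,1,11
1,5,9
3,3,9
1,1,1,3,9
1,1,1,1,1,1,9
1,7,7
3,5,7
1,1,1,5,7
1,1,3,3,7
…and 15 more, for 27 total.

27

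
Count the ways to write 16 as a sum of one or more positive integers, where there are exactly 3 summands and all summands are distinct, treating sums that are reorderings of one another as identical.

The partitions of 16 that satisfy the conditions:
1, 2, 13
1, 3, 12
1, 4, 11
2, 3, 11
1, 5, 10
2, 4, 10
1, 6, 9
2, 5, 9
3, 4, 9
1, 7, 8
2, 6, 8
3, 5, 8
3, 6, 7
4, 5, 7

14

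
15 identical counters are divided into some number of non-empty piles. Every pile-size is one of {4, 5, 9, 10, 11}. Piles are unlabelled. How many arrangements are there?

3

They are:
11 + 4
10 + 5
5 + 5 + 5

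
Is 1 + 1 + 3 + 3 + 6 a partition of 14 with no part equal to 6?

No

The parts sum to 14, and the condition 'no summand equals 6' is violated.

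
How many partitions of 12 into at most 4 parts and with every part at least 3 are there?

Enumerating:
12
9, 3
8, 4
7, 5
6, 6
6, 3, 3
5, 4, 3
4, 4, 4
3, 3, 3, 3

9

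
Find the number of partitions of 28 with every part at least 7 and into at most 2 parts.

The partitions of 28 that satisfy the conditions:
28
7+21
8+20
9+19
10+18
11+17
12+16
13+15
14+14

9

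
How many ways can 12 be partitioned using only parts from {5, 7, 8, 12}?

2

Enumerating:
12
7 + 5
Counting gives 2.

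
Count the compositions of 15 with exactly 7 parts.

A composition of 15 into 7 positive parts is chosen by placing 6 dividers among the 14 gaps between 15 units: C(14,6) = 3003.

3003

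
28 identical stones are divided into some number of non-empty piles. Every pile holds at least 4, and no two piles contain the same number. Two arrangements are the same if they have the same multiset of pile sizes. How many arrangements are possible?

41

There are too many to list fully; the first 12 (by largest part) are:
28
4, 24
5, 23
6, 22
7, 21
8, 20
9, 19
4, 5, 19
10, 18
4, 6, 18
11, 17
4, 7, 17
…and 29 more, for 41 total.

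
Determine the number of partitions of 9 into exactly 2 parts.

4

They are:
8, 1
7, 2
6, 3
5, 4
Counting gives 4.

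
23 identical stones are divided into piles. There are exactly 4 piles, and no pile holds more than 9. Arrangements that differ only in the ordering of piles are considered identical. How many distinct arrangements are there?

28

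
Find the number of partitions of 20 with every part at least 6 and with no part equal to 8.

They are:
20
6+14
7+13
9+11
10+10
6+7+7
That's 6 in total.

6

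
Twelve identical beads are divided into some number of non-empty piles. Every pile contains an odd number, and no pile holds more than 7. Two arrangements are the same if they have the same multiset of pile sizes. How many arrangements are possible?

The partitions of 12 that satisfy the conditions:
7 + 5
7 + 3 + 1 + 1
7 + 1 + 1 + 1 + 1 + 1
5 + 5 + 1 + 1
5 + 3 + 3 + 1
5 + 3 + 1 + 1 + 1 + 1
5 + 1 + 1 + 1 + 1 + 1 + 1 + 1
3 + 3 + 3 + 3
3 + 3 + 3 + 1 + 1 + 1
3 + 3 + 1 + 1 + 1 + 1 + 1 + 1
3 + 1 + 1 + 1 + 1 + 1 + 1 + 1 + 1 + 1
1 + 1 + 1 + 1 + 1 + 1 + 1 + 1 + 1 + 1 + 1 + 1

12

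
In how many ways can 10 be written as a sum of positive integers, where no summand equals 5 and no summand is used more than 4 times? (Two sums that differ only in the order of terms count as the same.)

A partial list (first 12 by largest part):
10
1+9
2+8
1+1+8
3+7
1+2+7
1+1+1+7
4+6
1+3+6
2+2+6
1+1+2+6
1+1+1+1+6
…and 16 more, for 28 total.

28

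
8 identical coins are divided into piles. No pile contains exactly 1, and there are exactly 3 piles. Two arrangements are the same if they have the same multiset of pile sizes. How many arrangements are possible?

2

The partitions of 8 that satisfy the conditions:
2,2,4
2,3,3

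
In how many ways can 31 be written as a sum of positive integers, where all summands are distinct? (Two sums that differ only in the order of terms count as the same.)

Counting exhaustively, 340 partitions satisfy the conditions.

340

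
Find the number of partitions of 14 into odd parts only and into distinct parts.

The partitions of 14 that satisfy the conditions:
13 + 1
11 + 3
9 + 5

3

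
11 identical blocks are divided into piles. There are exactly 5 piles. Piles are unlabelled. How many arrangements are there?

The partitions of 11 that satisfy the conditions:
7+1+1+1+1
6+2+1+1+1
5+3+1+1+1
5+2+2+1+1
4+4+1+1+1
4+3+2+1+1
4+2+2+2+1
3+3+3+1+1
3+3+2+2+1
3+2+2+2+2

10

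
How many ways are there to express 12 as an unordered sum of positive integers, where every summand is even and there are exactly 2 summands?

Enumerating:
10+2
8+4
6+6
That's 3 in total.

3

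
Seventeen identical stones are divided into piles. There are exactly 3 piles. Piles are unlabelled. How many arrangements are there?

24

The partitions of 17 that satisfy the conditions:
15 + 1 + 1
14 + 2 + 1
13 + 3 + 1
13 + 2 + 2
12 + 4 + 1
12 + 3 + 2
11 + 5 + 1
11 + 4 + 2
11 + 3 + 3
10 + 6 + 1
10 + 5 + 2
10 + 4 + 3
9 + 7 + 1
9 + 6 + 2
9 + 5 + 3
9 + 4 + 4
8 + 8 + 1
8 + 7 + 2
8 + 6 + 3
8 + 5 + 4
7 + 7 + 3
7 + 6 + 4
7 + 5 + 5
6 + 6 + 5
That's 24 in total.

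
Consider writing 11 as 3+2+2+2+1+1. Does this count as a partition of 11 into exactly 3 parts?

No

The parts sum to 11, and the condition 'there are exactly 3 summands' is violated.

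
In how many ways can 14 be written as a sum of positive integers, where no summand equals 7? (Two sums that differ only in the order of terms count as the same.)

120

Systematic enumeration (by largest part, then next-largest, …) yields 120.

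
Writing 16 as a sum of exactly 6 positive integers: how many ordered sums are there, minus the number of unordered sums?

2968

Ordered (compositions into 6 parts): C(15,5) = 3003.
Unordered (partitions into 6 parts): 35.
Difference: 3003 − 35 = 2968.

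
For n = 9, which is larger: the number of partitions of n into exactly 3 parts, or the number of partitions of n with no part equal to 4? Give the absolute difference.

16

Partitions of 9 into exactly 3 parts: 7.
Partitions of 9 with no part equal to 4: 23.
|7 − 23| = 16.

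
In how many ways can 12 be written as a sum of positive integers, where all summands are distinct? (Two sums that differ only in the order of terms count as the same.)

15

The partitions of 12 that satisfy the conditions:
12
11,1
10,2
9,3
9,2,1
8,4
8,3,1
7,5
7,4,1
7,3,2
6,5,1
6,4,2
6,3,2,1
5,4,3
5,4,2,1
That's 15 in total.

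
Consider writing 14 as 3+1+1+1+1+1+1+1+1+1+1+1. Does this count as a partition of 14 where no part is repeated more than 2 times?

The parts sum to 14, and the condition 'no summand is used more than 2 times' is violated.

No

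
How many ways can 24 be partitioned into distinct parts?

Systematic enumeration (by largest part, then next-largest, …) yields 122.

122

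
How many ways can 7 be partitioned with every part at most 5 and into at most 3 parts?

6

Listing the qualifying partitions of 7:
5, 2
5, 1, 1
4, 3
4, 2, 1
3, 3, 1
3, 2, 2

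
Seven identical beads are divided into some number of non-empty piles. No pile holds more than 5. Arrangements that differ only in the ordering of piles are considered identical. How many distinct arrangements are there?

13

Enumerating:
5+2
5+1+1
4+3
4+2+1
4+1+1+1
3+3+1
3+2+2
3+2+1+1
3+1+1+1+1
2+2+2+1
2+2+1+1+1
2+1+1+1+1+1
1+1+1+1+1+1+1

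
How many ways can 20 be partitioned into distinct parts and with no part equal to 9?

A partial list (first 12 by largest part):
20
1 + 19
2 + 18
3 + 17
1 + 2 + 17
4 + 16
1 + 3 + 16
5 + 15
1 + 4 + 15
2 + 3 + 15
6 + 14
1 + 5 + 14
…and 41 more, for 53 total.

53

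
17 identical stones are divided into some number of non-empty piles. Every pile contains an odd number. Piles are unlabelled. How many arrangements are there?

38

A partial list (first 12 by largest part):
17
15+1+1
13+3+1
13+1+1+1+1
11+5+1
11+3+3
11+3+1+1+1
11+1+1+1+1+1+1
9+7+1
9+5+3
9+5+1+1+1
9+3+3+1+1
…and 26 more, for 38 total.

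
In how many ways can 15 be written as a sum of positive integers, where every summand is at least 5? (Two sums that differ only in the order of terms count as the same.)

Enumerating:
15
10, 5
9, 6
8, 7
5, 5, 5

5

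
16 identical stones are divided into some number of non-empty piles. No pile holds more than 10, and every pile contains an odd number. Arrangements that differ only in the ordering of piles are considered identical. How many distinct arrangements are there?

26

There are too many to list fully; the first 12 (by largest part) are:
9,7
9,5,1,1
9,3,3,1
9,3,1,1,1,1
9,1,1,1,1,1,1,1
7,7,1,1
7,5,3,1
7,5,1,1,1,1
7,3,3,3
7,3,3,1,1,1
7,3,1,1,1,1,1,1
7,1,1,1,1,1,1,1,1,1
…and 14 more, for 26 total.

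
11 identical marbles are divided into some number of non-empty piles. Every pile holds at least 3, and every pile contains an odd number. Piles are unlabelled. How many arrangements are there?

Enumerating:
11
5+3+3
That's 2 in total.

2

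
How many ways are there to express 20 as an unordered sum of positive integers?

Direct enumeration gives 627 partitions.

627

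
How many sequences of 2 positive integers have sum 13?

12

Place 1 bars in the 12 internal gaps of a row of 13 dots: C(12,1) = 12.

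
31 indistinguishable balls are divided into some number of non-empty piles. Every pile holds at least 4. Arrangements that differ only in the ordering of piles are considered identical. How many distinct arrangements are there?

There are 161 such partitions.

161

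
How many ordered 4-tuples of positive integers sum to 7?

20

A composition of 7 into 4 positive parts is chosen by placing 3 dividers among the 6 gaps between 7 units: C(6,3) = 20.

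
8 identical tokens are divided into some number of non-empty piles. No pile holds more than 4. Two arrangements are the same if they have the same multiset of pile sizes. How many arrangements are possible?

The partitions of 8 that satisfy the conditions:
4 + 4
1 + 3 + 4
2 + 2 + 4
1 + 1 + 2 + 4
1 + 1 + 1 + 1 + 4
2 + 3 + 3
1 + 1 + 3 + 3
1 + 2 + 2 + 3
1 + 1 + 1 + 2 + 3
1 + 1 + 1 + 1 + 1 + 3
2 + 2 + 2 + 2
1 + 1 + 2 + 2 + 2
1 + 1 + 1 + 1 + 2 + 2
1 + 1 + 1 + 1 + 1 + 1 + 2
1 + 1 + 1 + 1 + 1 + 1 + 1 + 1
Counting gives 15.

15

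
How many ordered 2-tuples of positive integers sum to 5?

4

Place 1 bars in the 4 internal gaps of a row of 5 dots: C(4,1) = 4.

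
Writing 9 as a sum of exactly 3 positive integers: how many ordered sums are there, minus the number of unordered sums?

21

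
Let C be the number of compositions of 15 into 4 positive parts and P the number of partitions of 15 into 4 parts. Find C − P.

Ordered (compositions into 4 parts): C(14,3) = 364.
Partitions of 15 into exactly 4 parts: 27.
Difference: 364 − 27 = 337.

337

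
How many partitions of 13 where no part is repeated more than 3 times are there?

64

A partial list (first 12 by largest part):
13
12, 1
11, 2
11, 1, 1
10, 3
10, 2, 1
10, 1, 1, 1
9, 4
9, 3, 1
9, 2, 2
9, 2, 1, 1
8, 5
…and 52 more, for 64 total.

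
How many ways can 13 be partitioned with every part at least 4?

The partitions of 13 that satisfy the conditions:
13
9, 4
8, 5
7, 6
5, 4, 4
That's 5 in total.

5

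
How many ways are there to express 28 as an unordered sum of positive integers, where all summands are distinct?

222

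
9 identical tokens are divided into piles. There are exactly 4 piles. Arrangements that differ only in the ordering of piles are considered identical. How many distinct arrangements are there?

6

They are:
6 + 1 + 1 + 1
5 + 2 + 1 + 1
4 + 3 + 1 + 1
4 + 2 + 2 + 1
3 + 3 + 2 + 1
3 + 2 + 2 + 2
Counting gives 6.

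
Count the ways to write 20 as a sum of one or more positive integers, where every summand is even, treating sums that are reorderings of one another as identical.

42

There are too many to list fully; the first 12 (by largest part) are:
20
2, 18
4, 16
2, 2, 16
6, 14
2, 4, 14
2, 2, 2, 14
8, 12
2, 6, 12
4, 4, 12
2, 2, 4, 12
2, 2, 2, 2, 12
…and 30 more, for 42 total.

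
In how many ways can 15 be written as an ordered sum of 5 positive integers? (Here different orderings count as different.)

A composition of 15 into 5 positive parts is chosen by placing 4 dividers among the 14 gaps between 15 units: C(14,4) = 1001.

1001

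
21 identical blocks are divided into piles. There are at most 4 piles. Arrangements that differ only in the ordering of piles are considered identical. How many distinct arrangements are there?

Enumerating by decreasing first part gives 120 partitions in all.

120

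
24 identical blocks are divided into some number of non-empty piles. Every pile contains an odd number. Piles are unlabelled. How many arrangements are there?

Enumerating by decreasing first part gives 122 partitions in all.

122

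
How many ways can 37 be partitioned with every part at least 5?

Systematic enumeration (by largest part, then next-largest, …) yields 202.

202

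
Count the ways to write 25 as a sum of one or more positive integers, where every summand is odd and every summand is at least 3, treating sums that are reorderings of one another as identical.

20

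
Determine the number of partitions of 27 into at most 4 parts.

225

Counting exhaustively, 225 partitions satisfy the conditions.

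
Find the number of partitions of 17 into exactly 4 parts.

There are too many to list fully; the first 12 (by largest part) are:
14+1+1+1
13+2+1+1
12+3+1+1
12+2+2+1
11+4+1+1
11+3+2+1
11+2+2+2
10+5+1+1
10+4+2+1
10+3+3+1
10+3+2+2
9+6+1+1
…and 27 more, for 39 total.

39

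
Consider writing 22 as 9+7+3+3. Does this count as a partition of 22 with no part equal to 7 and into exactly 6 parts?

The parts sum to 22, and the condition 'no summand equals 7' is violated.

No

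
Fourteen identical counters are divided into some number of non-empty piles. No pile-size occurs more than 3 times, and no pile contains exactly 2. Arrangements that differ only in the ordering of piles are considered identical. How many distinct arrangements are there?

37

A partial list (first 12 by largest part):
14
13, 1
12, 1, 1
11, 3
11, 1, 1, 1
10, 4
10, 3, 1
9, 5
9, 4, 1
9, 3, 1, 1
8, 6
8, 5, 1
…and 25 more, for 37 total.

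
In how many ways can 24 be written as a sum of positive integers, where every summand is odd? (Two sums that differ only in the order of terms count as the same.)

122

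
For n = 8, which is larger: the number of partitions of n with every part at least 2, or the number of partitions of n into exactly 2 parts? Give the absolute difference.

Partitions of 8 with every part at least 2: 7.
Partitions of 8 into exactly 2 parts: 4.
|7 − 4| = 3.

3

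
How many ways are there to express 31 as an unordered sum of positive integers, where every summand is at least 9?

They are:
31
22 + 9
21 + 10
20 + 11
19 + 12
18 + 13
17 + 14
16 + 15
13 + 9 + 9
12 + 10 + 9
11 + 11 + 9
11 + 10 + 10
Counting gives 12.

12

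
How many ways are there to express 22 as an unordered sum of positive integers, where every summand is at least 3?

73

There are 73 such partitions.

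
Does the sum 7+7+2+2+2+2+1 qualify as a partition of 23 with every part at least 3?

No

The parts sum to 23, and the condition 'every summand is at least 3' is violated.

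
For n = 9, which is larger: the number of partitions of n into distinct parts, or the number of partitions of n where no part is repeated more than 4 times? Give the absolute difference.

Partitions of 9 into distinct parts: 8.
Partitions of 9 where no part is repeated more than 4 times: 25.
|8 − 25| = 17.

17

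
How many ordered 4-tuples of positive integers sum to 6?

10

Place 3 bars in the 5 internal gaps of a row of 6 dots: C(5,3) = 10.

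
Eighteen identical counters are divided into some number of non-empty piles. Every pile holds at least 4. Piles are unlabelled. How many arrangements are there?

The partitions of 18 that satisfy the conditions:
18
14,4
13,5
12,6
11,7
10,8
10,4,4
9,9
9,5,4
8,6,4
8,5,5
7,7,4
7,6,5
6,6,6
6,4,4,4
5,5,4,4
Counting gives 16.

16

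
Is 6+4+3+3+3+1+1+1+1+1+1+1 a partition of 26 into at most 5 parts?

The parts sum to 26, and the condition 'there are at most 5 summands' is violated.

No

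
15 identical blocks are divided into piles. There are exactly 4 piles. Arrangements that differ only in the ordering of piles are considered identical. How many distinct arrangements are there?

There are too many to list fully; the first 12 (by largest part) are:
1,1,1,12
1,1,2,11
1,1,3,10
1,2,2,10
1,1,4,9
1,2,3,9
2,2,2,9
1,1,5,8
1,2,4,8
1,3,3,8
2,2,3,8
1,1,6,7
…and 15 more, for 27 total.

27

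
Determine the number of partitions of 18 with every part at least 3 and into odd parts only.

Listing the qualifying partitions of 18:
15 + 3
13 + 5
11 + 7
9 + 9
9 + 3 + 3 + 3
7 + 5 + 3 + 3
5 + 5 + 5 + 3
3 + 3 + 3 + 3 + 3 + 3
That's 8 in total.

8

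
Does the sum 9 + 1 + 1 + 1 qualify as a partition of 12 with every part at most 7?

The parts sum to 12, and the condition 'no summand exceeds 7' is violated.

No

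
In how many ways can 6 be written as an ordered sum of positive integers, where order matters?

There are 5 gaps and each independently is a cut or not, giving 2^5 = 32.

32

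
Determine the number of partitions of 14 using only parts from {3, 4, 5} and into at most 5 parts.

3

The partitions of 14 that satisfy the conditions:
5, 5, 4
5, 3, 3, 3
4, 4, 3, 3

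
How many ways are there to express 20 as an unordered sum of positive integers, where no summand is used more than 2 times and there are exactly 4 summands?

A partial list (first 12 by largest part):
16+2+1+1
15+3+1+1
15+2+2+1
14+4+1+1
14+3+2+1
13+5+1+1
13+4+2+1
13+3+3+1
13+3+2+2
12+6+1+1
12+5+2+1
12+4+3+1
…and 46 more, for 58 total.

58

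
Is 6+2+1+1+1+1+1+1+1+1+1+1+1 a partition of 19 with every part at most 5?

The parts sum to 19, and the condition 'no summand exceeds 5' is violated.

No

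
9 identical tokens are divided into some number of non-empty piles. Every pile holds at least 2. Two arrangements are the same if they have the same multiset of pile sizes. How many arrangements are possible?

8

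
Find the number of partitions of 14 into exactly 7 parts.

The partitions of 14 that satisfy the conditions:
8+1+1+1+1+1+1
7+2+1+1+1+1+1
6+3+1+1+1+1+1
6+2+2+1+1+1+1
5+4+1+1+1+1+1
5+3+2+1+1+1+1
5+2+2+2+1+1+1
4+4+2+1+1+1+1
4+3+3+1+1+1+1
4+3+2+2+1+1+1
4+2+2+2+2+1+1
3+3+3+2+1+1+1
3+3+2+2+2+1+1
3+2+2+2+2+2+1
2+2+2+2+2+2+2

15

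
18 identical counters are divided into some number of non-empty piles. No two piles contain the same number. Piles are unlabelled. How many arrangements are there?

46

There are too many to list fully; the first 12 (by largest part) are:
18
1,17
2,16
3,15
1,2,15
4,14
1,3,14
5,13
1,4,13
2,3,13
6,12
1,5,12
…and 34 more, for 46 total.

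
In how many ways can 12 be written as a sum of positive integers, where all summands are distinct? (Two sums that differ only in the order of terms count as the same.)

The partitions of 12 that satisfy the conditions:
12
1 + 11
2 + 10
3 + 9
1 + 2 + 9
4 + 8
1 + 3 + 8
5 + 7
1 + 4 + 7
2 + 3 + 7
1 + 5 + 6
2 + 4 + 6
1 + 2 + 3 + 6
3 + 4 + 5
1 + 2 + 4 + 5
That's 15 in total.

15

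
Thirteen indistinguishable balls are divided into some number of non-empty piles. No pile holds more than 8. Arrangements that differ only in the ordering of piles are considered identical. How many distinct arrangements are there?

89

Systematic enumeration (by largest part, then next-largest, …) yields 89.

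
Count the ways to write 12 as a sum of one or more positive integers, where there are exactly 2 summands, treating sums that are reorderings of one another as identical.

6

They are:
11, 1
10, 2
9, 3
8, 4
7, 5
6, 6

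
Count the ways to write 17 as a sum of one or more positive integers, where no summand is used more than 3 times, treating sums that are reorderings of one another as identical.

166

There are 166 such partitions.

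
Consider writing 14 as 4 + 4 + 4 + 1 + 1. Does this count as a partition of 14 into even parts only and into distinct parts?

No

The parts sum to 14, and the condition 'every summand is even' is violated.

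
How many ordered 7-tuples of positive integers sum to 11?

210

By stars and bars with positive parts, the count is C(10,6) = 210.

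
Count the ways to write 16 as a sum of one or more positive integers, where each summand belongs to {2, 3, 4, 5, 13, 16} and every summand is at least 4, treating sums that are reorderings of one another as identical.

The partitions of 16 that satisfy the conditions:
16
4,4,4,4
That's 2 in total.

2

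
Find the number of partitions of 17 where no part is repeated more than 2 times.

108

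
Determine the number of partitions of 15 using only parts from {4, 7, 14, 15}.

2

Enumerating:
15
7, 4, 4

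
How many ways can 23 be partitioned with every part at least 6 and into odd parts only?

The partitions of 23 that satisfy the conditions:
23
7, 7, 9

2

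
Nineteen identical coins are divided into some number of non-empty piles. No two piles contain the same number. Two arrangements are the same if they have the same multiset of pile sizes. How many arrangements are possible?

A partial list (first 12 by largest part):
19
18+1
17+2
16+3
16+2+1
15+4
15+3+1
14+5
14+4+1
14+3+2
13+6
13+5+1
…and 42 more, for 54 total.

54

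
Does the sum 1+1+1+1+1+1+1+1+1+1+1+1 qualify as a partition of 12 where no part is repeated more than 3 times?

The parts sum to 12, and the condition 'no summand is used more than 3 times' is violated.

No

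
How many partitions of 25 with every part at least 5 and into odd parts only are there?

They are:
25
15+5+5
13+7+5
11+9+5
11+7+7
9+9+7
5+5+5+5+5

7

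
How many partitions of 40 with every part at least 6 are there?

A full systematic count gives 167.

167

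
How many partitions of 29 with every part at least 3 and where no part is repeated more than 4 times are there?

Enumerating by decreasing first part gives 255 partitions in all.

255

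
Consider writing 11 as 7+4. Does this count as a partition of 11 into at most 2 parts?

The parts sum to 11, and the condition 'there are at most 2 summands' holds.

Yes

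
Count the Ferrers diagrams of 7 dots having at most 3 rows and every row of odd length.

3

Listing the qualifying partitions of 7:
7
5,1,1
3,3,1
Counting gives 3.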